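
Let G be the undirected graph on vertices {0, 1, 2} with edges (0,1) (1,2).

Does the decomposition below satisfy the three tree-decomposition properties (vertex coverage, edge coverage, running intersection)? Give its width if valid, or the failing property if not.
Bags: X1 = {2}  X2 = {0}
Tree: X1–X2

A tree decomposition must satisfy three properties: every vertex lies in some bag; for every edge, both endpoints lie together in some bag; and for every vertex, the bags containing it form a connected subtree. Here vertex 1 appears in no bag, so the decomposition is invalid.

No — vertex 1 appears in no bag.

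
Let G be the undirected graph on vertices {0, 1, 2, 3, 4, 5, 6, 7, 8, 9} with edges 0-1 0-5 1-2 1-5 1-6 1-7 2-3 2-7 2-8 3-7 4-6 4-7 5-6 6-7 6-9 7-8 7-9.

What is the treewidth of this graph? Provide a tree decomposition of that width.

Each bag holds 3 vertices, so the decomposition has width 2, which upper-bounds the treewidth. Conversely, {0, 1, 5} is a clique of size 3, and the vertices of any clique must share a bag in every tree decomposition; so some bag has ≥ 3 vertices and tw(G) ≥ 2. Combining the bounds, tw(G) = 2.

Treewidth 2.
One such decomposition:
Bags: B1 = {1, 2, 7}  B2 = {1, 6, 7}  B3 = {2, 3, 7}  B4 = {1, 5, 6}  B5 = {0, 1, 5}  B6 = {4, 6, 7}  B7 = {6, 7, 9}  B8 = {2, 7, 8}
Tree: B1–B2, B1–B3, B2–B4, B4–B5, B2–B6, B6–B7, B1–B8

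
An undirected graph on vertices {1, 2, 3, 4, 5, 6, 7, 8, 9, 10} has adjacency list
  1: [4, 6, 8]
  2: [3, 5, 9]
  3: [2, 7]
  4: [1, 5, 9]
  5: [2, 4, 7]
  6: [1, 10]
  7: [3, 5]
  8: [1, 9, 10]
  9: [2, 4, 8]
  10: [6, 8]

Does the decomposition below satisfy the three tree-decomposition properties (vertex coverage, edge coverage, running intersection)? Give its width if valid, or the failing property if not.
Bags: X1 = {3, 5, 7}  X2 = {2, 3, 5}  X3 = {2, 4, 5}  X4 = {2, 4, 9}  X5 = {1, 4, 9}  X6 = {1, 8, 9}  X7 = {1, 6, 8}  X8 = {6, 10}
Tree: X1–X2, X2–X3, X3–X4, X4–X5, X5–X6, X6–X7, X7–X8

No — edge (8,10) lies in no bag.

A tree decomposition must satisfy three properties: every vertex lies in some bag; for every edge, both endpoints lie together in some bag; and for every vertex, the bags containing it form a connected subtree. Here edge (8,10) lies in no bag, so the decomposition is invalid.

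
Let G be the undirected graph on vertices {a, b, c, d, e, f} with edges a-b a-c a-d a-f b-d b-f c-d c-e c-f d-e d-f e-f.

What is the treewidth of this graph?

A width-3 tree decomposition is:
Bags: B1 = {a, c, d, f}  B2 = {a, b, d, f}  B3 = {c, d, e, f}
Tree: B1–B2, B1–B3
The largest bag has 4 vertices, giving width 3; this decomposition certifies tw(G) ≤ 3. Conversely, {c, d, e, f} is a clique of size 4, and the vertices of any clique must share a bag in every tree decomposition; so some bag has ≥ 4 vertices and tw(G) ≥ 3. Hence tw(G) = 3 exactly.

3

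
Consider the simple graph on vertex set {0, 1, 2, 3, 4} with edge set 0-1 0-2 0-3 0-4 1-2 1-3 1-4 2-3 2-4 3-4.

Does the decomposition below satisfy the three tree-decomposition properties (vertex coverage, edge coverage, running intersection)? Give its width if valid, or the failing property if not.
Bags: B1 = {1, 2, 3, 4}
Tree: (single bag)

A tree decomposition must satisfy three properties: every vertex lies in some bag; for every edge, both endpoints lie together in some bag; and for every vertex, the bags containing it form a connected subtree. Here vertex 0 appears in no bag, so the decomposition is invalid.

No — vertex 0 appears in no bag.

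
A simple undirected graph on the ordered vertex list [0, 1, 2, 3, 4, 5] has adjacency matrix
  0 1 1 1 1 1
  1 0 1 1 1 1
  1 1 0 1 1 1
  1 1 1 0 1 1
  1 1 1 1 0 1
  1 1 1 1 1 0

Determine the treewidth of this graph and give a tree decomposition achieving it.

With just one bag of size 6, the width is 6 − 1 = 5, so tw(G) ≤ 5. Conversely, {0, 1, 2, 3, 4, 5} is a clique of size 6, and the vertices of any clique must share a bag in every tree decomposition; so some bag has ≥ 6 vertices and tw(G) ≥ 5. The upper and lower bounds meet at 5, so that is the treewidth.

Treewidth 5.
One such decomposition:
Bags: B1 = {0, 1, 2, 3, 4, 5}
Tree: (single bag)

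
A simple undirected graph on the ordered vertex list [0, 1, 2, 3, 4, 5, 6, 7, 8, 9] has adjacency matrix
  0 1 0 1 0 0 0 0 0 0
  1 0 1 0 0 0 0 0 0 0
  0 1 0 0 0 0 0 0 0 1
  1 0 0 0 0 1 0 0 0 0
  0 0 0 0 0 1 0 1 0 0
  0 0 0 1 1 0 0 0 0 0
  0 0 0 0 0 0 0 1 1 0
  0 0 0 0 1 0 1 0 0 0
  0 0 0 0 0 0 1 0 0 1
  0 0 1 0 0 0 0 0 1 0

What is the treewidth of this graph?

2

A width-2 tree decomposition is:
Bags: B1 = {0, 3, 5}  B2 = {0, 1, 5}  B3 = {1, 2, 5}  B4 = {2, 5, 9}  B5 = {5, 8, 9}  B6 = {5, 6, 8}  B7 = {5, 6, 7}  B8 = {4, 5, 7}
Tree: B1–B2, B2–B3, B3–B4, B4–B5, B5–B6, B6–B7, B7–B8
The largest bag has 3 vertices, giving width 2; this decomposition certifies tw(G) ≤ 2. The edges 5–3–0–1–2–9–8–6–7–4–5 form a cycle, so G is not a tree and its treewidth is at least 2. The upper and lower bounds meet at 2, so that is the treewidth.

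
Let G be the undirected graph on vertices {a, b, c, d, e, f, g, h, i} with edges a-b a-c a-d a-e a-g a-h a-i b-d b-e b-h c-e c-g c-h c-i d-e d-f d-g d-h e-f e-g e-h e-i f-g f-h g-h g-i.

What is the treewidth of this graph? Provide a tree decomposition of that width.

Treewidth 4.
One optimal decomposition is:
Bags: B1 = {a, b, d, e, h}  B2 = {a, d, e, g, h}  B3 = {a, c, e, g, h}  B4 = {d, e, f, g, h}  B5 = {a, c, e, g, i}
Tree: B1–B2, B2–B3, B2–B4, B3–B5

Every bag has size at most 5, so the width is 5 − 1 = 4 and tw(G) ≤ 4. For the lower bound, the 5 vertices {d, e, f, g, h} are pairwise adjacent, and any tree decomposition puts a clique entirely inside one bag — forcing width ≥ 4. Therefore the treewidth is 4.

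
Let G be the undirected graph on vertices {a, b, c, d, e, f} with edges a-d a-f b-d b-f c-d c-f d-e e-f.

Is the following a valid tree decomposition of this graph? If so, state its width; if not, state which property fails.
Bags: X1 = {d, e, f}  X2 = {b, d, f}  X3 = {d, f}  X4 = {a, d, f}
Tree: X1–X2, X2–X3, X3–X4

A tree decomposition must satisfy three properties: every vertex lies in some bag; for every edge, both endpoints lie together in some bag; and for every vertex, the bags containing it form a connected subtree. Here vertex c appears in no bag, so the decomposition is invalid.

No — vertex c appears in no bag.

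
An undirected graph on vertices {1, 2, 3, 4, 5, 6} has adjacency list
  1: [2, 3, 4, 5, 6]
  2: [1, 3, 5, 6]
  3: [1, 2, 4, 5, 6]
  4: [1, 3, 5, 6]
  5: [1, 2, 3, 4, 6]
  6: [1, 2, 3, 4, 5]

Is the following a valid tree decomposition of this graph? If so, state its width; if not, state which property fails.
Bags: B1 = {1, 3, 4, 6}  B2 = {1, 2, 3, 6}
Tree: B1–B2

No — vertex 5 appears in no bag.

A tree decomposition must satisfy three properties: every vertex lies in some bag; for every edge, both endpoints lie together in some bag; and for every vertex, the bags containing it form a connected subtree. Here vertex 5 appears in no bag, so the decomposition is invalid.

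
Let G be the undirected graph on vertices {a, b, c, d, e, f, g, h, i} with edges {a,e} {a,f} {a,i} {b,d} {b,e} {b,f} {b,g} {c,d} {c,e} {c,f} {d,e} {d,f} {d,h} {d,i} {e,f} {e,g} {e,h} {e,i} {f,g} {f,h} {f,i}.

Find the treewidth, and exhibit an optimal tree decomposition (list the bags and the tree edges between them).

Every bag has size at most 4, so the width is 4 − 1 = 3 and tw(G) ≤ 3. Conversely, {d, e, f, h} is a clique of size 4, and the vertices of any clique must share a bag in every tree decomposition; so some bag has ≥ 4 vertices and tw(G) ≥ 3. The upper and lower bounds meet at 3, so that is the treewidth.

Treewidth 3.
One such decomposition:
Bags: B1 = {c, d, e, f}  B2 = {b, d, e, f}  B3 = {d, e, f, i}  B4 = {b, e, f, g}  B5 = {d, e, f, h}  B6 = {a, e, f, i}
Tree: B1–B2, B2–B3, B2–B4, B2–B5, B3–B6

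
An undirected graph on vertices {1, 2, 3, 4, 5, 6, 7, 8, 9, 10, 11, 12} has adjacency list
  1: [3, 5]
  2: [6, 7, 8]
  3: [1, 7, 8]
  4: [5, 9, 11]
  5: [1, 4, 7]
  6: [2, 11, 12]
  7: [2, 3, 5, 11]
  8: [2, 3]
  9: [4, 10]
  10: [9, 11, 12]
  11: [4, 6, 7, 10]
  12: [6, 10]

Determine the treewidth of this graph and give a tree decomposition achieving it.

Every bag has size at most 4, so the width is 4 − 1 = 3 and tw(G) ≤ 3. For the lower bound: the 4 vertex sets {9,10,12}, {4}, {11}, {2,5,6,7} are disjoint, each induces a connected subgraph, and every pair is joined by at least one edge of G. Contracting each set to a single vertex therefore yields K_{4} as a minor, and since treewidth is minor-monotone, tw(G) ≥ tw(K_{4}) = 3. Combining the bounds, tw(G) = 3.

Treewidth 3.
One such decomposition:
Bags: B1 = {4, 9, 10, 12}  B2 = {4, 10, 11, 12}  B3 = {4, 6, 11, 12}  B4 = {4, 5, 6, 11}  B5 = {5, 6, 7, 11}  B6 = {2, 5, 6, 7}  B7 = {1, 2, 5, 7}  B8 = {1, 2, 3, 7}  B9 = {1, 2, 3, 8}
Tree: B1–B2, B2–B3, B3–B4, B4–B5, B5–B6, B6–B7, B7–B8, B8–B9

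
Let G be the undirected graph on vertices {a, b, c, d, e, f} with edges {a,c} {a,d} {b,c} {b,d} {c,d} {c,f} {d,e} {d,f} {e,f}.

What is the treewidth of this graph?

2

A width-2 tree decomposition is:
Bags: B1 = {c, d, f}  B2 = {a, c, d}  B3 = {b, c, d}  B4 = {d, e, f}
Tree: B1–B2, B1–B3, B1–B4
Every bag has size at most 3, so the width is 3 − 1 = 2 and tw(G) ≤ 2. On the other hand G contains the 3-clique {d, e, f}. A clique must lie in a single bag of any decomposition, so no decomposition can have width below 2. The upper and lower bounds meet at 2, so that is the treewidth.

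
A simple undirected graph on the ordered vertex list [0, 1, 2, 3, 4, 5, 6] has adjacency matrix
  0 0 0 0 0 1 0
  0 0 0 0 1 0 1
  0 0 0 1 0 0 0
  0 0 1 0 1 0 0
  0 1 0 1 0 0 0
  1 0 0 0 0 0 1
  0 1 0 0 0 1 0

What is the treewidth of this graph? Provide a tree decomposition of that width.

Treewidth 1.
Bags: B1 = {2, 3}  B2 = {3, 4}  B3 = {1, 4}  B4 = {1, 6}  B5 = {5, 6}  B6 = {0, 5}
Tree: B1–B2, B2–B3, B3–B4, B4–B5, B5–B6

Every bag has size at most 2, so the width is 2 − 1 = 1 and tw(G) ≤ 1. Since G has at least one edge (e.g. 2–3), it is not an edgeless graph, so tw(G) ≥ 1. Therefore the treewidth is 1.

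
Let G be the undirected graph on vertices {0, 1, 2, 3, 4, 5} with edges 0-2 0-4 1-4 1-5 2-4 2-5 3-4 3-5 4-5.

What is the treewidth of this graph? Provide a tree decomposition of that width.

Treewidth 2.
Bags: B1 = {1, 4, 5}  B2 = {2, 4, 5}  B3 = {0, 2, 4}  B4 = {3, 4, 5}
Tree: B1–B2, B2–B3, B2–B4

Every bag has size at most 3, so the width is 3 − 1 = 2 and tw(G) ≤ 2. On the other hand G contains the 3-clique {0, 2, 4}. A clique must lie in a single bag of any decomposition, so no decomposition can have width below 2. Therefore the treewidth is 2.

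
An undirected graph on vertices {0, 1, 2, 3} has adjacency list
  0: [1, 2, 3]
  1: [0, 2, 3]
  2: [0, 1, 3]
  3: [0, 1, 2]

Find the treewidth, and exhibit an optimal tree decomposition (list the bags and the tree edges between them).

With just one bag of size 4, the width is 4 − 1 = 3, so tw(G) ≤ 3. For the lower bound, the 4 vertices {0, 1, 2, 3} are pairwise adjacent, and any tree decomposition puts a clique entirely inside one bag — forcing width ≥ 3. Combining the bounds, tw(G) = 3.

Treewidth 3.
One such decomposition:
Bags: B1 = {0, 1, 2, 3}
Tree: (single bag)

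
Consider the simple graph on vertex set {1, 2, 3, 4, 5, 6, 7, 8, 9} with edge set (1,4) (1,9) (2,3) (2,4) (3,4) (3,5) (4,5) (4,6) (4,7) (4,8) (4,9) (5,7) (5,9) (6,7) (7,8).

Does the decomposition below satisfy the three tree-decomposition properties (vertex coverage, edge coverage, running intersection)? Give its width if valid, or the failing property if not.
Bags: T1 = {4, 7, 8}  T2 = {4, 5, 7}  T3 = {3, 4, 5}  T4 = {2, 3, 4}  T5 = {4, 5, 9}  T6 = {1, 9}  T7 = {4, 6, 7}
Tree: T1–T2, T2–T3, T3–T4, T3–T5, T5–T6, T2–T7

A tree decomposition must satisfy three properties: every vertex lies in some bag; for every edge, both endpoints lie together in some bag; and for every vertex, the bags containing it form a connected subtree. Here edge (4,1) lies in no bag, so the decomposition is invalid.

No — edge (4,1) lies in no bag.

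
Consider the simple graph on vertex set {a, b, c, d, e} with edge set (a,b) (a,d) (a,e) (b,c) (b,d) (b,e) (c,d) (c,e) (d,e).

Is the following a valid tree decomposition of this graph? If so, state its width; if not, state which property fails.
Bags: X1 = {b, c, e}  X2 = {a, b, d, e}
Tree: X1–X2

No — edge (d,c) lies in no bag.

A tree decomposition must satisfy three properties: every vertex lies in some bag; for every edge, both endpoints lie together in some bag; and for every vertex, the bags containing it form a connected subtree. Here edge (d,c) lies in no bag, so the decomposition is invalid.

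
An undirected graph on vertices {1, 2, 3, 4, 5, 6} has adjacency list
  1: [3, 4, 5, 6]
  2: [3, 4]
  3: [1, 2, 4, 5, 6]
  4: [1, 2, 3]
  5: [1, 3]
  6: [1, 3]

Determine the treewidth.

A width-2 tree decomposition is:
Bags: B1 = {1, 3, 4}  B2 = {2, 3, 4}  B3 = {1, 3, 5}  B4 = {1, 3, 6}
Tree: B1–B2, B1–B3, B3–B4
The largest bag has 3 vertices, giving width 2; this decomposition certifies tw(G) ≤ 2. For the lower bound, the 3 vertices {1, 3, 4} are pairwise adjacent, and any tree decomposition puts a clique entirely inside one bag — forcing width ≥ 2. Combining the bounds, tw(G) = 2.

2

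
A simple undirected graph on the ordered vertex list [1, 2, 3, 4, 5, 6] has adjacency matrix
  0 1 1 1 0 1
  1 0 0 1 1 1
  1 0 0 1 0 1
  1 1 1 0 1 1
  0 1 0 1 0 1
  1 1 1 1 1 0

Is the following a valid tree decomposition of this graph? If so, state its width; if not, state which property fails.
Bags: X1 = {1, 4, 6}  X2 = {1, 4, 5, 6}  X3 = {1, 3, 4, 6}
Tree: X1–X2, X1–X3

No — vertex 2 appears in no bag.

A tree decomposition must satisfy three properties: every vertex lies in some bag; for every edge, both endpoints lie together in some bag; and for every vertex, the bags containing it form a connected subtree. Here vertex 2 appears in no bag, so the decomposition is invalid.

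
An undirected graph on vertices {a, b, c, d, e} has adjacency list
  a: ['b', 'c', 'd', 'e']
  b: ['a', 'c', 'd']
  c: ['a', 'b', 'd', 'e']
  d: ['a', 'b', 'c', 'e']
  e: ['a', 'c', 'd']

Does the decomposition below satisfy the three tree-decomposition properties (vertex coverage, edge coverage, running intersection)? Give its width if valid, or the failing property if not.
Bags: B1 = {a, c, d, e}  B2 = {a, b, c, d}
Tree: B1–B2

Checking the three conditions: (i) the bags cover all of {a, b, c, d, e}; (ii) for each edge, some bag contains both endpoints; (iii) the bags containing any fixed vertex form a subtree. All hold, so the decomposition is valid with width 4 − 1 = 3.

Yes; width 3.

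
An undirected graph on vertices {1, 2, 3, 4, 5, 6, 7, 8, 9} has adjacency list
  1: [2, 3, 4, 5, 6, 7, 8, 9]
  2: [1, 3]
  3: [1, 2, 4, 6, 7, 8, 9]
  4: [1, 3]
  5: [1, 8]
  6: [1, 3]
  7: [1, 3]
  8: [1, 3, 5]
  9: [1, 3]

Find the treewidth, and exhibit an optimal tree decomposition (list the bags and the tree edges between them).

Treewidth 2.
One optimal decomposition is:
Bags: B1 = {1, 3, 8}  B2 = {1, 3, 6}  B3 = {1, 3, 9}  B4 = {1, 3, 7}  B5 = {1, 3, 4}  B6 = {1, 2, 3}  B7 = {1, 5, 8}
Tree: B1–B2, B1–B3, B1–B4, B3–B5, B2–B6, B1–B7

Each bag holds 3 vertices, so the decomposition has width 2, which upper-bounds the treewidth. On the other hand G contains the 3-clique {1, 2, 3}. A clique must lie in a single bag of any decomposition, so no decomposition can have width below 2. Combining the bounds, tw(G) = 2.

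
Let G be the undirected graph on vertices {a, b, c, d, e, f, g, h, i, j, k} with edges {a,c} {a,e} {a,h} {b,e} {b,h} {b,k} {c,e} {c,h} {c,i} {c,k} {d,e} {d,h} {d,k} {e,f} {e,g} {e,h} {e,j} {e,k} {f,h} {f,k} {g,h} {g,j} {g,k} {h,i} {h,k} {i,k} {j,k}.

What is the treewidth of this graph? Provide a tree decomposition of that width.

The largest bag has 4 vertices, giving width 3; this decomposition certifies tw(G) ≤ 3. For the lower bound, the 4 vertices {e, g, j, k} are pairwise adjacent, and any tree decomposition puts a clique entirely inside one bag — forcing width ≥ 3. The upper and lower bounds meet at 3, so that is the treewidth.

Treewidth 3.
One such decomposition:
Bags: B1 = {e, g, h, k}  B2 = {c, e, h, k}  B3 = {a, c, e, h}  B4 = {d, e, h, k}  B5 = {e, g, j, k}  B6 = {c, h, i, k}  B7 = {b, e, h, k}  B8 = {e, f, h, k}
Tree: B1–B2, B2–B3, B1–B4, B1–B5, B2–B6, B4–B7, B7–B8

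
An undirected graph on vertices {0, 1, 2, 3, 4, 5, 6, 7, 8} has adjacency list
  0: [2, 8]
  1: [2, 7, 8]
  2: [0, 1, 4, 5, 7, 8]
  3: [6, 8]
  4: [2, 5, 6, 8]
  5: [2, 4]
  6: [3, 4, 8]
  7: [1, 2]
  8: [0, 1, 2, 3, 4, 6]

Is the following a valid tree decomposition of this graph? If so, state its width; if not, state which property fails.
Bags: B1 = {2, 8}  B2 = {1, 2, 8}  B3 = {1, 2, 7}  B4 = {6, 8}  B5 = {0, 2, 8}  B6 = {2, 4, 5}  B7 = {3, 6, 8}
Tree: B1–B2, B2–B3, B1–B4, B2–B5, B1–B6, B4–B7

No — edge (4,8) lies in no bag.

A tree decomposition must satisfy three properties: every vertex lies in some bag; for every edge, both endpoints lie together in some bag; and for every vertex, the bags containing it form a connected subtree. Here edge (4,8) lies in no bag, so the decomposition is invalid.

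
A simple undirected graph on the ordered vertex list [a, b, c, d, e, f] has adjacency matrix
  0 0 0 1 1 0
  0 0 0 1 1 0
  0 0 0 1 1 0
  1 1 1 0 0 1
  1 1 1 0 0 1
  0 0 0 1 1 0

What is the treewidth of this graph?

2

A width-2 tree decomposition is:
Bags: B1 = {b, d, e}  B2 = {d, e, f}  B3 = {c, d, e}  B4 = {a, d, e}
Tree: B1–B2, B2–B3, B3–B4
The largest bag has 3 vertices, giving width 2; this decomposition certifies tw(G) ≤ 2. Since b–d–f–e–b is a cycle in G, G is not acyclic. Forests are exactly the graphs of treewidth ≤ 1, so tw(G) ≥ 2. Therefore the treewidth is 2.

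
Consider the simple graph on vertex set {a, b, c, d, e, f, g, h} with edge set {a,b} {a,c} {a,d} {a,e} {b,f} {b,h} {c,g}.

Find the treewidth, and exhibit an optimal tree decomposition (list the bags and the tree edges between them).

Every bag has size at most 2, so the width is 2 − 1 = 1 and tw(G) ≤ 1. G has an edge, so its treewidth is at least 1. Hence tw(G) = 1 exactly.

Treewidth 1.
Bags: B1 = {a, b}  B2 = {a, c}  B3 = {a, d}  B4 = {b, h}  B5 = {a, e}  B6 = {b, f}  B7 = {c, g}
Tree: B1–B2, B2–B3, B1–B4, B1–B5, B4–B6, B2–B7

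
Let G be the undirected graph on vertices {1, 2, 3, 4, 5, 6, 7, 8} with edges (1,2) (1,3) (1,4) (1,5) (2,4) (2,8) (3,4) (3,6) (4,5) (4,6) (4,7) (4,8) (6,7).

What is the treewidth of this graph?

2

A width-2 tree decomposition is:
Bags: B1 = {1, 2, 4}  B2 = {1, 4, 5}  B3 = {1, 3, 4}  B4 = {3, 4, 6}  B5 = {4, 6, 7}  B6 = {2, 4, 8}
Tree: B1–B2, B2–B3, B3–B4, B4–B5, B1–B6
Each bag holds 3 vertices, so the decomposition has width 2, which upper-bounds the treewidth. For the lower bound, the 3 vertices {2, 4, 8} are pairwise adjacent, and any tree decomposition puts a clique entirely inside one bag — forcing width ≥ 2. The upper and lower bounds meet at 2, so that is the treewidth.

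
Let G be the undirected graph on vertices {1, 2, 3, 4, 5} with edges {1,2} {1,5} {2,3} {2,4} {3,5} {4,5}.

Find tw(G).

A width-2 tree decomposition is:
Bags: B1 = {1, 2, 5}  B2 = {2, 3, 5}  B3 = {2, 4, 5}
Tree: B1–B2, B2–B3
Each bag holds 3 vertices, so the decomposition has width 2, which upper-bounds the treewidth. The edges 2–1–5–3–2 form a cycle, so G is not a tree and its treewidth is at least 2. The upper and lower bounds meet at 2, so that is the treewidth.

2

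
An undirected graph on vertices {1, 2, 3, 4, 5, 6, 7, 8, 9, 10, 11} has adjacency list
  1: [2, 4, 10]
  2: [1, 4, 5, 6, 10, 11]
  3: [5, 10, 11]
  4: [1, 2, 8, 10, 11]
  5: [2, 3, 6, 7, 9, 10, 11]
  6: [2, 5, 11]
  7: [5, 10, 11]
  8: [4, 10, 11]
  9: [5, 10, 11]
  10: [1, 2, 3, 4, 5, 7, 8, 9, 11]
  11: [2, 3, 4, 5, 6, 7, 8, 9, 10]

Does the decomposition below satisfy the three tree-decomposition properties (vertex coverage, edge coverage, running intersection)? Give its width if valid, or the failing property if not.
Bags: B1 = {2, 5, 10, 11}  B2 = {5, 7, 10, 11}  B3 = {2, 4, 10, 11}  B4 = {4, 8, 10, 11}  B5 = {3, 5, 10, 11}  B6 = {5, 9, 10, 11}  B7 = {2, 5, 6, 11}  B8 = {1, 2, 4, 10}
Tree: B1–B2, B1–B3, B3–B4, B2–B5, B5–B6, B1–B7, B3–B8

Yes; width 3.

Every vertex of G appears in some bag (union = {1, 2, 3, 4, 5, 6, 7, 8, 9, 10, 11}); every edge is covered by a bag; and for each vertex v the set of bags containing v is connected in the bag tree. The decomposition is therefore valid. The largest bag has 4 vertices, so the width is 3.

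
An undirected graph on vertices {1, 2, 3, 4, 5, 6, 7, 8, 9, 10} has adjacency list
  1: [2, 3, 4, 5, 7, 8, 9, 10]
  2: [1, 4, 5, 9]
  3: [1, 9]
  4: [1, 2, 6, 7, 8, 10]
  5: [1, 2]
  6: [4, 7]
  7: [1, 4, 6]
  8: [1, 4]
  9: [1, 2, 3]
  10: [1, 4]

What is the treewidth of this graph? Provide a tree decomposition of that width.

Treewidth 2.
One optimal decomposition is:
Bags: B1 = {1, 2, 4}  B2 = {1, 4, 7}  B3 = {1, 2, 9}  B4 = {1, 3, 9}  B5 = {1, 4, 10}  B6 = {1, 2, 5}  B7 = {4, 6, 7}  B8 = {1, 4, 8}
Tree: B1–B2, B1–B3, B3–B4, B1–B5, B3–B6, B2–B7, B1–B8

The largest bag has 3 vertices, giving width 2; this decomposition certifies tw(G) ≤ 2. On the other hand G contains the 3-clique {1, 2, 9}. A clique must lie in a single bag of any decomposition, so no decomposition can have width below 2. Therefore the treewidth is 2.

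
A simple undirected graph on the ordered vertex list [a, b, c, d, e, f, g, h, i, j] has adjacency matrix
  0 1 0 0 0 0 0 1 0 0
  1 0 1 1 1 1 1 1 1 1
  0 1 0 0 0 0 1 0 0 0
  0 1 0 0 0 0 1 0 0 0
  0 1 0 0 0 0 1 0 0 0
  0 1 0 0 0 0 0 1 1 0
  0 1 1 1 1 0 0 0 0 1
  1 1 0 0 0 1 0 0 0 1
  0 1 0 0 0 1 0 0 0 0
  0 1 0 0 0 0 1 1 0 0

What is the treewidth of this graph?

A width-2 tree decomposition is:
Bags: B1 = {b, h, j}  B2 = {b, g, j}  B3 = {b, e, g}  B4 = {b, f, h}  B5 = {a, b, h}  B6 = {b, c, g}  B7 = {b, f, i}  B8 = {b, d, g}
Tree: B1–B2, B2–B3, B1–B4, B1–B5, B2–B6, B4–B7, B3–B8
Every bag has size at most 3, so the width is 3 − 1 = 2 and tw(G) ≤ 2. For the lower bound, the 3 vertices {b, f, h} are pairwise adjacent, and any tree decomposition puts a clique entirely inside one bag — forcing width ≥ 2. Therefore the treewidth is 2.

2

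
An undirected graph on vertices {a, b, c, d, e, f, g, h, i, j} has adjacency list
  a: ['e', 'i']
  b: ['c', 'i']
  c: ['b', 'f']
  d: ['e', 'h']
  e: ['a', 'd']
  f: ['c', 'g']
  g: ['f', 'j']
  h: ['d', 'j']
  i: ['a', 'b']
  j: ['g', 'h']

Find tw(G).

A width-2 tree decomposition is:
Bags: B1 = {a, d, e}  B2 = {a, d, i}  B3 = {b, d, i}  B4 = {b, c, d}  B5 = {c, d, f}  B6 = {d, f, g}  B7 = {d, g, j}  B8 = {d, h, j}
Tree: B1–B2, B2–B3, B3–B4, B4–B5, B5–B6, B6–B7, B7–B8
Every bag has size at most 3, so the width is 3 − 1 = 2 and tw(G) ≤ 2. For the lower bound, G contains the cycle d–e–a–i–b–c–f–g–j–h–d, so G is not a forest; only forests have treewidth ≤ 1, hence tw(G) ≥ 2. The upper and lower bounds meet at 2, so that is the treewidth.

2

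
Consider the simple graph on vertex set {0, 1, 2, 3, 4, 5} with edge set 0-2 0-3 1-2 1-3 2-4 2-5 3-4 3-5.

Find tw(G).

2

A width-2 tree decomposition is:
Bags: B1 = {1, 2, 3}  B2 = {0, 2, 3}  B3 = {2, 3, 4}  B4 = {2, 3, 5}
Tree: B1–B2, B2–B3, B3–B4
Every bag has size at most 3, so the width is 3 − 1 = 2 and tw(G) ≤ 2. The edges 1–3–0–2–1 form a cycle, so G is not a tree and its treewidth is at least 2. Combining the bounds, tw(G) = 2.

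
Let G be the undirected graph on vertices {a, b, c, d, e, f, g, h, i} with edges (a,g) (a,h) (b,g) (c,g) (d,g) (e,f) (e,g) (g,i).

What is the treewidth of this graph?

1

A width-1 tree decomposition is:
Bags: B1 = {a, g}  B2 = {b, g}  B3 = {d, g}  B4 = {g, i}  B5 = {a, h}  B6 = {e, g}  B7 = {c, g}  B8 = {e, f}
Tree: B1–B2, B2–B3, B2–B4, B1–B5, B3–B6, B4–B7, B6–B8
The largest bag has 2 vertices, giving width 1; this decomposition certifies tw(G) ≤ 1. G has an edge, so its treewidth is at least 1. The upper and lower bounds meet at 1, so that is the treewidth.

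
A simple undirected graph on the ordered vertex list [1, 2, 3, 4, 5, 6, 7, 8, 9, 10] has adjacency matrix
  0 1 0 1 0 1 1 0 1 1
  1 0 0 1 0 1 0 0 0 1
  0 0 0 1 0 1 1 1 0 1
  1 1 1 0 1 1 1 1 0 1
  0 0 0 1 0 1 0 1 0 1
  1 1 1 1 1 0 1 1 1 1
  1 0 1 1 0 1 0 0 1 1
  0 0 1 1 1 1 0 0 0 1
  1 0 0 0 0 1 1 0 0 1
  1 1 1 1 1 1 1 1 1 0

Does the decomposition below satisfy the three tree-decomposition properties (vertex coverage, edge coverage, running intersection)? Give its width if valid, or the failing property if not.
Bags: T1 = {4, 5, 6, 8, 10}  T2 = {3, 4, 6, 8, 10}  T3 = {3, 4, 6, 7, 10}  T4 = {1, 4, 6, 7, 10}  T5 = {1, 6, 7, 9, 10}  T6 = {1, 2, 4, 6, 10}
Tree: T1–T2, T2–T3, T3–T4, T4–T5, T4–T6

Every vertex of G appears in some bag (union = {1, 2, 3, 4, 5, 6, 7, 8, 9, 10}); every edge is covered by a bag; and for each vertex v the set of bags containing v is connected in the bag tree. The decomposition is therefore valid. The largest bag has 5 vertices, so the width is 4.

Yes; width 4.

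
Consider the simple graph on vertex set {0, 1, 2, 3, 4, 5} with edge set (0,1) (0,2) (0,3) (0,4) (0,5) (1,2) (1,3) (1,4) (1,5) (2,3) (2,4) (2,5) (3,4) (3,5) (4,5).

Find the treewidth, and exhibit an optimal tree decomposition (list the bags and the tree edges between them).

Treewidth 5.
One optimal decomposition is:
Bags: B1 = {0, 1, 2, 3, 4, 5}
Tree: (single bag)

With just one bag of size 6, the width is 6 − 1 = 5, so tw(G) ≤ 5. Conversely, {0, 1, 2, 3, 4, 5} is a clique of size 6, and the vertices of any clique must share a bag in every tree decomposition; so some bag has ≥ 6 vertices and tw(G) ≥ 5. Hence tw(G) = 5 exactly.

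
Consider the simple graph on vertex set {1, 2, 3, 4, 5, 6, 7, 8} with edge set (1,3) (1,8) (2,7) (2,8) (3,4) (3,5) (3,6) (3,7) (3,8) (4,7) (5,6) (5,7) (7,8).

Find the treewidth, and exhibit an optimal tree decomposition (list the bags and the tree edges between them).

Every bag has size at most 3, so the width is 3 − 1 = 2 and tw(G) ≤ 2. On the other hand G contains the 3-clique {2, 7, 8}. A clique must lie in a single bag of any decomposition, so no decomposition can have width below 2. Combining the bounds, tw(G) = 2.

Treewidth 2.
Bags: B1 = {3, 5, 6}  B2 = {3, 5, 7}  B3 = {3, 7, 8}  B4 = {1, 3, 8}  B5 = {3, 4, 7}  B6 = {2, 7, 8}
Tree: B1–B2, B2–B3, B3–B4, B3–B5, B3–B6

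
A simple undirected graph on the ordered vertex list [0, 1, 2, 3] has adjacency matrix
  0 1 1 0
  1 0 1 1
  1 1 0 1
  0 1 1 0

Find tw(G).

2

A width-2 tree decomposition is:
Bags: B1 = {1, 2, 3}  B2 = {0, 1, 2}
Tree: B1–B2
The largest bag has 3 vertices, giving width 2; this decomposition certifies tw(G) ≤ 2. On the other hand G contains the 3-clique {0, 1, 2}. A clique must lie in a single bag of any decomposition, so no decomposition can have width below 2. The upper and lower bounds meet at 2, so that is the treewidth.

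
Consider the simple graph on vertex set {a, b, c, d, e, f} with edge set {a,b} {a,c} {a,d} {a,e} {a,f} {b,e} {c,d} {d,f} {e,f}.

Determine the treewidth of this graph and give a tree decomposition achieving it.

The largest bag has 3 vertices, giving width 2; this decomposition certifies tw(G) ≤ 2. Conversely, {a, c, d} is a clique of size 3, and the vertices of any clique must share a bag in every tree decomposition; so some bag has ≥ 3 vertices and tw(G) ≥ 2. The upper and lower bounds meet at 2, so that is the treewidth.

Treewidth 2.
Bags: B1 = {a, e, f}  B2 = {a, d, f}  B3 = {a, c, d}  B4 = {a, b, e}
Tree: B1–B2, B2–B3, B1–B4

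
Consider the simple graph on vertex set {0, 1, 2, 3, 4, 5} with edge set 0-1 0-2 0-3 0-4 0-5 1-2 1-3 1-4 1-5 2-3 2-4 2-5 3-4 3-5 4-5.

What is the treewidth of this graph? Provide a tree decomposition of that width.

Treewidth 5.
Bags: B1 = {0, 1, 2, 3, 4, 5}
Tree: (single bag)

A single bag containing all 6 vertices is trivially a valid decomposition of width 5. For the lower bound, the 6 vertices {0, 1, 2, 3, 4, 5} are pairwise adjacent, and any tree decomposition puts a clique entirely inside one bag — forcing width ≥ 5. Combining the bounds, tw(G) = 5.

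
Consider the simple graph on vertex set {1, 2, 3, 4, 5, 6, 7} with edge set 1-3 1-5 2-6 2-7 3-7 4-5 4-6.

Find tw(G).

2

A width-2 tree decomposition is:
Bags: B1 = {4, 5, 6}  B2 = {2, 5, 6}  B3 = {2, 5, 7}  B4 = {3, 5, 7}  B5 = {1, 3, 5}
Tree: B1–B2, B2–B3, B3–B4, B4–B5
Each bag holds 3 vertices, so the decomposition has width 2, which upper-bounds the treewidth. Since 5–4–6–2–7–3–1–5 is a cycle in G, G is not acyclic. Forests are exactly the graphs of treewidth ≤ 1, so tw(G) ≥ 2. Hence tw(G) = 2 exactly.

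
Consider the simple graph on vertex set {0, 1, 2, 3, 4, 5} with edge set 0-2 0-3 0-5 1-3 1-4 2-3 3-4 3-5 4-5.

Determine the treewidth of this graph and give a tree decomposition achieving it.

Every bag has size at most 3, so the width is 3 − 1 = 2 and tw(G) ≤ 2. Conversely, {0, 2, 3} is a clique of size 3, and the vertices of any clique must share a bag in every tree decomposition; so some bag has ≥ 3 vertices and tw(G) ≥ 2. Combining the bounds, tw(G) = 2.

Treewidth 2.
One such decomposition:
Bags: B1 = {3, 4, 5}  B2 = {0, 3, 5}  B3 = {0, 2, 3}  B4 = {1, 3, 4}
Tree: B1–B2, B2–B3, B1–B4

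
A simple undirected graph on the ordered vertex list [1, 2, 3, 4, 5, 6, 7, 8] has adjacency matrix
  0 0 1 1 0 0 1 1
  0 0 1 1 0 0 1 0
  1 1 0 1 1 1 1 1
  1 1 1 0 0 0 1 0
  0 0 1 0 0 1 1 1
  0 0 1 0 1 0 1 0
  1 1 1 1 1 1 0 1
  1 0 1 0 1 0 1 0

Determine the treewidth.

A width-3 tree decomposition is:
Bags: B1 = {1, 3, 7, 8}  B2 = {1, 3, 4, 7}  B3 = {2, 3, 4, 7}  B4 = {3, 5, 7, 8}  B5 = {3, 5, 6, 7}
Tree: B1–B2, B2–B3, B1–B4, B4–B5
The largest bag has 4 vertices, giving width 3; this decomposition certifies tw(G) ≤ 3. Conversely, {1, 3, 7, 8} is a clique of size 4, and the vertices of any clique must share a bag in every tree decomposition; so some bag has ≥ 4 vertices and tw(G) ≥ 3. The upper and lower bounds meet at 3, so that is the treewidth.

3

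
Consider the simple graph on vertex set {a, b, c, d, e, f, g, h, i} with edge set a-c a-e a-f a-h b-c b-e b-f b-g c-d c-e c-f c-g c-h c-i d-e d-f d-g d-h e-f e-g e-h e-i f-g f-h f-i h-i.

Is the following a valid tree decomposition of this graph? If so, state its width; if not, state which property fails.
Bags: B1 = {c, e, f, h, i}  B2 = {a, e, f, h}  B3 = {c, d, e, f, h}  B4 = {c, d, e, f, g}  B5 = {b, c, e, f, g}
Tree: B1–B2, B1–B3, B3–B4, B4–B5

No — edge (c,a) lies in no bag.

A tree decomposition must satisfy three properties: every vertex lies in some bag; for every edge, both endpoints lie together in some bag; and for every vertex, the bags containing it form a connected subtree. Here edge (c,a) lies in no bag, so the decomposition is invalid.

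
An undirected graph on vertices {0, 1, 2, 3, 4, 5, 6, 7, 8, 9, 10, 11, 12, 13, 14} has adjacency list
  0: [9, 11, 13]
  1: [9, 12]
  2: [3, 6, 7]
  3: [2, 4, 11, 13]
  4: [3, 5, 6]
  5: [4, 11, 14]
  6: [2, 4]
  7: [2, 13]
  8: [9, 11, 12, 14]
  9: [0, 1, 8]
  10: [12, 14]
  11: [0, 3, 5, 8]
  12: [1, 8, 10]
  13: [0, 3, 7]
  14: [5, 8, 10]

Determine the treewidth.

3

A width-3 tree decomposition is:
Bags: B1 = {2, 6, 7, 13}  B2 = {2, 3, 6, 13}  B3 = {3, 4, 6, 13}  B4 = {0, 3, 4, 13}  B5 = {0, 3, 4, 11}  B6 = {0, 4, 5, 11}  B7 = {0, 5, 9, 11}  B8 = {5, 8, 9, 11}  B9 = {5, 8, 9, 14}  B10 = {1, 8, 9, 14}  B11 = {1, 8, 12, 14}  B12 = {1, 10, 12, 14}
Tree: B1–B2, B2–B3, B3–B4, B4–B5, B5–B6, B6–B7, B7–B8, B8–B9, B9–B10, B10–B11, B11–B12
Each bag holds 4 vertices, so the decomposition has width 3, which upper-bounds the treewidth. For the lower bound: the 4 vertex sets {2,6,7}, {13}, {3}, {0,4,5,11} are disjoint, each induces a connected subgraph, and every pair is joined by at least one edge of G. Contracting each set to a single vertex therefore yields K_{4} as a minor, and since treewidth is minor-monotone, tw(G) ≥ tw(K_{4}) = 3. Therefore the treewidth is 3.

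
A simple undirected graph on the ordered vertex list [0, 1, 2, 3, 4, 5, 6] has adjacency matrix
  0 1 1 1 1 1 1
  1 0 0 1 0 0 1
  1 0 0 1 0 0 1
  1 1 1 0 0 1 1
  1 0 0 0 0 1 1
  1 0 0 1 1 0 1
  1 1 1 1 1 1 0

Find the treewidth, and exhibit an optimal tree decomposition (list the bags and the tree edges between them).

Every bag has size at most 4, so the width is 4 − 1 = 3 and tw(G) ≤ 3. For the lower bound, the 4 vertices {0, 1, 3, 6} are pairwise adjacent, and any tree decomposition puts a clique entirely inside one bag — forcing width ≥ 3. Therefore the treewidth is 3.

Treewidth 3.
One optimal decomposition is:
Bags: B1 = {0, 1, 3, 6}  B2 = {0, 3, 5, 6}  B3 = {0, 4, 5, 6}  B4 = {0, 2, 3, 6}
Tree: B1–B2, B2–B3, B1–B4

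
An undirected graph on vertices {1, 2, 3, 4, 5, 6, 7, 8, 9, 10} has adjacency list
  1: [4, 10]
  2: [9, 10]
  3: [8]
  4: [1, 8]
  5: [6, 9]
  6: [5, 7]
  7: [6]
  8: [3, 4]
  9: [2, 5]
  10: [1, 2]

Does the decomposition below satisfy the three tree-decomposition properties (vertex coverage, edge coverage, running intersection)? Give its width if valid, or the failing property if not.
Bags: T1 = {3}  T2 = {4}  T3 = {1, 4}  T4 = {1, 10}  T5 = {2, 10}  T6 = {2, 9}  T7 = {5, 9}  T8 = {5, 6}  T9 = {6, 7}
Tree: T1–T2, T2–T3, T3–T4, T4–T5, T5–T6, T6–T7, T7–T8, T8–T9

A tree decomposition must satisfy three properties: every vertex lies in some bag; for every edge, both endpoints lie together in some bag; and for every vertex, the bags containing it form a connected subtree. Here vertex 8 appears in no bag, so the decomposition is invalid.

No — vertex 8 appears in no bag.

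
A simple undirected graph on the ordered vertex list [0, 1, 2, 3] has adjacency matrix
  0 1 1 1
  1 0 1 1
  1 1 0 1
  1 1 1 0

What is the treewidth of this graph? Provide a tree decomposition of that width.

With just one bag of size 4, the width is 4 − 1 = 3, so tw(G) ≤ 3. For the lower bound, the 4 vertices {0, 1, 2, 3} are pairwise adjacent, and any tree decomposition puts a clique entirely inside one bag — forcing width ≥ 3. Hence tw(G) = 3 exactly.

Treewidth 3.
Bags: B1 = {0, 1, 2, 3}
Tree: (single bag)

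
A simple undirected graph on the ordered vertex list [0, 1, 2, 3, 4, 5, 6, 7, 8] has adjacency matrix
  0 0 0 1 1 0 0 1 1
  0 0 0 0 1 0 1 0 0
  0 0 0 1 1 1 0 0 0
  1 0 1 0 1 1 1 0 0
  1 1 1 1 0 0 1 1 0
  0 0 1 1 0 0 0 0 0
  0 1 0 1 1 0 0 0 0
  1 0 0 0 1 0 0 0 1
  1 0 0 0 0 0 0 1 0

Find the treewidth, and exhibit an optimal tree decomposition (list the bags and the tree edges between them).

Treewidth 2.
Bags: B1 = {0, 3, 4}  B2 = {0, 4, 7}  B3 = {3, 4, 6}  B4 = {2, 3, 4}  B5 = {1, 4, 6}  B6 = {2, 3, 5}  B7 = {0, 7, 8}
Tree: B1–B2, B1–B3, B1–B4, B3–B5, B4–B6, B2–B7

Every bag has size at most 3, so the width is 3 − 1 = 2 and tw(G) ≤ 2. Conversely, {0, 7, 8} is a clique of size 3, and the vertices of any clique must share a bag in every tree decomposition; so some bag has ≥ 3 vertices and tw(G) ≥ 2. Combining the bounds, tw(G) = 2.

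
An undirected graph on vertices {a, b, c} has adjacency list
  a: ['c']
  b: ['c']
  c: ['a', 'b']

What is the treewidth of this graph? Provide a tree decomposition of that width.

Treewidth 1.
Bags: B1 = {b, c}  B2 = {a, c}
Tree: B1–B2

Every bag has size at most 2, so the width is 2 − 1 = 1 and tw(G) ≤ 1. G has an edge, so its treewidth is at least 1. Hence tw(G) = 1 exactly.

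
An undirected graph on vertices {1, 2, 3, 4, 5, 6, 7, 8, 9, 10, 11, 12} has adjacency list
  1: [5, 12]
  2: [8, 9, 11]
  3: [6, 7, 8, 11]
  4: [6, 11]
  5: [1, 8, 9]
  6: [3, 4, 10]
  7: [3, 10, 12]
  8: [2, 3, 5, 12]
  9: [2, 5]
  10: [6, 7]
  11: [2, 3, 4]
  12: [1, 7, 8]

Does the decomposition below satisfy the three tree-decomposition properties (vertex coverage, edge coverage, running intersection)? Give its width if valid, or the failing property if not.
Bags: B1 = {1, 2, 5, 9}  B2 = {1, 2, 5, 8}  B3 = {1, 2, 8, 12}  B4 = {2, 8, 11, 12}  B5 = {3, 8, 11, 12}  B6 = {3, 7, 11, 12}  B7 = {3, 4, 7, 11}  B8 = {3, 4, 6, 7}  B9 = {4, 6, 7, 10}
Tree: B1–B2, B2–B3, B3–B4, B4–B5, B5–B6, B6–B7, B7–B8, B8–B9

Yes; width 3.

Every vertex of G appears in some bag (union = {1, 2, 3, 4, 5, 6, 7, 8, 9, 10, 11, 12}); every edge is covered by a bag; and for each vertex v the set of bags containing v is connected in the bag tree. The decomposition is therefore valid. The largest bag has 4 vertices, so the width is 3.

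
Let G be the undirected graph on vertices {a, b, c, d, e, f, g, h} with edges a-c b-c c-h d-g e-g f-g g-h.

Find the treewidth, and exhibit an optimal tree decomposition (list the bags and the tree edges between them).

The largest bag has 2 vertices, giving width 1; this decomposition certifies tw(G) ≤ 1. G has an edge, so its treewidth is at least 1. The upper and lower bounds meet at 1, so that is the treewidth.

Treewidth 1.
Bags: B1 = {c, h}  B2 = {g, h}  B3 = {d, g}  B4 = {e, g}  B5 = {f, g}  B6 = {a, c}  B7 = {b, c}
Tree: B1–B2, B2–B3, B3–B4, B4–B5, B1–B6, B1–B7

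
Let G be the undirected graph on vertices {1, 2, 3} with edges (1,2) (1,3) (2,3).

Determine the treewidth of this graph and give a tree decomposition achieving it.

A single bag containing all 3 vertices is trivially a valid decomposition of width 2. For the lower bound, the 3 vertices {1, 2, 3} are pairwise adjacent, and any tree decomposition puts a clique entirely inside one bag — forcing width ≥ 2. Hence tw(G) = 2 exactly.

Treewidth 2.
One such decomposition:
Bags: B1 = {1, 2, 3}
Tree: (single bag)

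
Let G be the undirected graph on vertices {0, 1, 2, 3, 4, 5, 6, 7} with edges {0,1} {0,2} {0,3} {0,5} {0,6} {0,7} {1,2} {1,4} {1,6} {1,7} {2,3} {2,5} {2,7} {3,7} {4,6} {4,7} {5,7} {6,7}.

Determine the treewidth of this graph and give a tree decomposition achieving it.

Each bag holds 4 vertices, so the decomposition has width 3, which upper-bounds the treewidth. Conversely, {0, 1, 2, 7} is a clique of size 4, and the vertices of any clique must share a bag in every tree decomposition; so some bag has ≥ 4 vertices and tw(G) ≥ 3. Combining the bounds, tw(G) = 3.

Treewidth 3.
One such decomposition:
Bags: B1 = {0, 1, 2, 7}  B2 = {0, 1, 6, 7}  B3 = {1, 4, 6, 7}  B4 = {0, 2, 5, 7}  B5 = {0, 2, 3, 7}
Tree: B1–B2, B2–B3, B1–B4, B1–B5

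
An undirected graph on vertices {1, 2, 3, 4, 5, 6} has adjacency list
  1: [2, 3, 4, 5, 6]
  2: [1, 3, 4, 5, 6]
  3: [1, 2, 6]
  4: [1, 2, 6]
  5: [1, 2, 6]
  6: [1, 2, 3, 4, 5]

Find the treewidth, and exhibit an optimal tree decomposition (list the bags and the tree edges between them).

Treewidth 3.
One optimal decomposition is:
Bags: B1 = {1, 2, 4, 6}  B2 = {1, 2, 5, 6}  B3 = {1, 2, 3, 6}
Tree: B1–B2, B1–B3

The largest bag has 4 vertices, giving width 3; this decomposition certifies tw(G) ≤ 3. Conversely, {1, 2, 3, 6} is a clique of size 4, and the vertices of any clique must share a bag in every tree decomposition; so some bag has ≥ 4 vertices and tw(G) ≥ 3. Therefore the treewidth is 3.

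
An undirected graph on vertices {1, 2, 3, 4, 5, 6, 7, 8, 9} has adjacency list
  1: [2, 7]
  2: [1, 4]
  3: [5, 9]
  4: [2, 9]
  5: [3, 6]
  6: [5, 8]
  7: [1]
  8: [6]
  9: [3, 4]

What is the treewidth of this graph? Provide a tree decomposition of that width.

Treewidth 1.
One optimal decomposition is:
Bags: B1 = {6, 8}  B2 = {5, 6}  B3 = {3, 5}  B4 = {3, 9}  B5 = {4, 9}  B6 = {2, 4}  B7 = {1, 2}  B8 = {1, 7}
Tree: B1–B2, B2–B3, B3–B4, B4–B5, B5–B6, B6–B7, B7–B8

Each bag holds 2 vertices, so the decomposition has width 1, which upper-bounds the treewidth. Since G has at least one edge (e.g. 8–6), it is not an edgeless graph, so tw(G) ≥ 1. Combining the bounds, tw(G) = 1.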